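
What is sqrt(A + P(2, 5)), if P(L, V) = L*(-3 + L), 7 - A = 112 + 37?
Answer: 12*I ≈ 12.0*I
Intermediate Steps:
A = -142 (A = 7 - (112 + 37) = 7 - 1*149 = 7 - 149 = -142)
sqrt(A + P(2, 5)) = sqrt(-142 + 2*(-3 + 2)) = sqrt(-142 + 2*(-1)) = sqrt(-142 - 2) = sqrt(-144) = 12*I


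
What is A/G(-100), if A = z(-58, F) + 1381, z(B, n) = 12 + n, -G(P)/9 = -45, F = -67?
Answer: 442/135 ≈ 3.2741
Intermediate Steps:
G(P) = 405 (G(P) = -9*(-45) = 405)
A = 1326 (A = (12 - 67) + 1381 = -55 + 1381 = 1326)
A/G(-100) = 1326/405 = 1326*(1/405) = 442/135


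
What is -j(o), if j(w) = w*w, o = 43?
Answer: -1849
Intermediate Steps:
j(w) = w²
-j(o) = -1*43² = -1*1849 = -1849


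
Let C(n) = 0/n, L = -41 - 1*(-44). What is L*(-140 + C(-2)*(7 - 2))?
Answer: -420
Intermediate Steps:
L = 3 (L = -41 + 44 = 3)
C(n) = 0
L*(-140 + C(-2)*(7 - 2)) = 3*(-140 + 0*(7 - 2)) = 3*(-140 + 0*5) = 3*(-140 + 0) = 3*(-140) = -420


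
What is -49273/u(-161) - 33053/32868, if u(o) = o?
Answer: 230597633/755964 ≈ 305.04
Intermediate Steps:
-49273/u(-161) - 33053/32868 = -49273/(-161) - 33053/32868 = -49273*(-1/161) - 33053*1/32868 = 7039/23 - 33053/32868 = 230597633/755964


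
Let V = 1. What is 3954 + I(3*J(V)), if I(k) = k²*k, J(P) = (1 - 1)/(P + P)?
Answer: 3954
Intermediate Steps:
J(P) = 0 (J(P) = 0/((2*P)) = 0*(1/(2*P)) = 0)
I(k) = k³
3954 + I(3*J(V)) = 3954 + (3*0)³ = 3954 + 0³ = 3954 + 0 = 3954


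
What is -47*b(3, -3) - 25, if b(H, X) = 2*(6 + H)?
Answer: -871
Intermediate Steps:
b(H, X) = 12 + 2*H
-47*b(3, -3) - 25 = -47*(12 + 2*3) - 25 = -47*(12 + 6) - 25 = -47*18 - 25 = -846 - 25 = -871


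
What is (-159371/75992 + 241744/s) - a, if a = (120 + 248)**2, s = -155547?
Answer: -32669371600889/241231176 ≈ -1.3543e+5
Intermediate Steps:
a = 135424 (a = 368**2 = 135424)
(-159371/75992 + 241744/s) - a = (-159371/75992 + 241744/(-155547)) - 1*135424 = (-159371*1/75992 + 241744*(-1/155547)) - 135424 = (-159371/75992 - 241744/155547) - 135424 = -880822265/241231176 - 135424 = -32669371600889/241231176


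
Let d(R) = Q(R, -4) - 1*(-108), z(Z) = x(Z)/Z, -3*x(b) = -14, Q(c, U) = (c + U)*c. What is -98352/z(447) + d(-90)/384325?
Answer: -25344318214224/2690275 ≈ -9.4207e+6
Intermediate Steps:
Q(c, U) = c*(U + c) (Q(c, U) = (U + c)*c = c*(U + c))
x(b) = 14/3 (x(b) = -⅓*(-14) = 14/3)
z(Z) = 14/(3*Z)
d(R) = 108 + R*(-4 + R) (d(R) = R*(-4 + R) - 1*(-108) = R*(-4 + R) + 108 = 108 + R*(-4 + R))
-98352/z(447) + d(-90)/384325 = -98352/((14/3)/447) + (108 - 90*(-4 - 90))/384325 = -98352/((14/3)*(1/447)) + (108 - 90*(-94))*(1/384325) = -98352/14/1341 + (108 + 8460)*(1/384325) = -98352*1341/14 + 8568*(1/384325) = -65945016/7 + 8568/384325 = -25344318214224/2690275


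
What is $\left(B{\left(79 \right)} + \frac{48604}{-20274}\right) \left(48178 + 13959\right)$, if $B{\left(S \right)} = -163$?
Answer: $- \frac{104180944721}{10137} \approx -1.0277 \cdot 10^{7}$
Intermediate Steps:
$\left(B{\left(79 \right)} + \frac{48604}{-20274}\right) \left(48178 + 13959\right) = \left(-163 + \frac{48604}{-20274}\right) \left(48178 + 13959\right) = \left(-163 + 48604 \left(- \frac{1}{20274}\right)\right) 62137 = \left(-163 - \frac{24302}{10137}\right) 62137 = \left(- \frac{1676633}{10137}\right) 62137 = - \frac{104180944721}{10137}$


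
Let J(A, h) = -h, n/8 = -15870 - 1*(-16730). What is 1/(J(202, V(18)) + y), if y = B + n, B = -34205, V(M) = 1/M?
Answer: -18/491851 ≈ -3.6596e-5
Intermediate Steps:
n = 6880 (n = 8*(-15870 - 1*(-16730)) = 8*(-15870 + 16730) = 8*860 = 6880)
y = -27325 (y = -34205 + 6880 = -27325)
1/(J(202, V(18)) + y) = 1/(-1/18 - 27325) = 1/(-491851/18) = -18/491851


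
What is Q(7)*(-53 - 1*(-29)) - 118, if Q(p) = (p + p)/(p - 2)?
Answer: -926/5 ≈ -185.20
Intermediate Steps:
Q(p) = 2*p/(-2 + p) (Q(p) = (2*p)/(-2 + p) = 2*p/(-2 + p))
Q(7)*(-53 - 1*(-29)) - 118 = (2*7/(-2 + 7))*(-53 - 1*(-29)) - 118 = (2*7/5)*(-53 + 29) - 118 = (2*7*(1/5))*(-24) - 118 = (14/5)*(-24) - 118 = -336/5 - 118 = -926/5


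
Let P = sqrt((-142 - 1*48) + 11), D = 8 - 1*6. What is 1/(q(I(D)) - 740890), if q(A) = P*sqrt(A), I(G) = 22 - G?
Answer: -74089/54891799568 - I*sqrt(895)/274458997840 ≈ -1.3497e-6 - 1.09e-10*I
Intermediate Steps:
D = 2 (D = 8 - 6 = 2)
P = I*sqrt(179) (P = sqrt((-142 - 48) + 11) = sqrt(-190 + 11) = sqrt(-179) = I*sqrt(179) ≈ 13.379*I)
q(A) = I*sqrt(179)*sqrt(A) (q(A) = (I*sqrt(179))*sqrt(A) = I*sqrt(179)*sqrt(A))
1/(q(I(D)) - 740890) = 1/(I*sqrt(179)*sqrt(22 - 1*2) - 740890) = 1/(I*sqrt(179)*sqrt(22 - 2) - 740890) = 1/(I*sqrt(179)*sqrt(20) - 740890) = 1/(I*sqrt(179)*(2*sqrt(5)) - 740890) = 1/(2*I*sqrt(895) - 740890) = 1/(-740890 + 2*I*sqrt(895))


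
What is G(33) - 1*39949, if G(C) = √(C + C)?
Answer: -39949 + √66 ≈ -39941.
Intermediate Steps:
G(C) = √2*√C (G(C) = √(2*C) = √2*√C)
G(33) - 1*39949 = √2*√33 - 1*39949 = √66 - 39949 = -39949 + √66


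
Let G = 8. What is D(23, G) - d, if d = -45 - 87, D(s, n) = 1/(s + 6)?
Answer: 3829/29 ≈ 132.03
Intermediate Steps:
D(s, n) = 1/(6 + s)
d = -132
D(23, G) - d = 1/(6 + 23) - 1*(-132) = 1/29 + 132 = 3829/29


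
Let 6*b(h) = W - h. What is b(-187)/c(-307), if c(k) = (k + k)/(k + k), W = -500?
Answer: -313/6 ≈ -52.167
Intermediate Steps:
b(h) = -250/3 - h/6 (b(h) = (-500 - h)/6 = -250/3 - h/6)
c(k) = 1 (c(k) = (2*k)/((2*k)) = (2*k)*(1/(2*k)) = 1)
b(-187)/c(-307) = (-250/3 - ⅙*(-187))/1 = (-250/3 + 187/6)*1 = -313/6*1 = -313/6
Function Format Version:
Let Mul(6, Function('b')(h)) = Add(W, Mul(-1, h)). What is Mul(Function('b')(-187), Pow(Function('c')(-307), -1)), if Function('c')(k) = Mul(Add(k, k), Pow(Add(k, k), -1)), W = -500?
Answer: Rational(-313, 6) ≈ -52.167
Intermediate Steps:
Function('b')(h) = Add(Rational(-250, 3), Mul(Rational(-1, 6), h)) (Function('b')(h) = Mul(Rational(1, 6), Add(-500, Mul(-1, h))) = Add(Rational(-250, 3), Mul(Rational(-1, 6), h)))
Function('c')(k) = 1 (Function('c')(k) = Mul(Mul(2, k), Pow(Mul(2, k), -1)) = Mul(Mul(2, k), Mul(Rational(1, 2), Pow(k, -1))) = 1)
Mul(Function('b')(-187), Pow(Function('c')(-307), -1)) = Mul(Add(Rational(-250, 3), Mul(Rational(-1, 6), -187)), Pow(1, -1)) = Mul(Add(Rational(-250, 3), Rational(187, 6)), 1) = Mul(Rational(-313, 6), 1) = Rational(-313, 6)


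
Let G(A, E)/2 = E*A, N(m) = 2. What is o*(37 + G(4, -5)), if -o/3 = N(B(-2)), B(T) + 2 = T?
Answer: 18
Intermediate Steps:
B(T) = -2 + T
G(A, E) = 2*A*E (G(A, E) = 2*(E*A) = 2*(A*E) = 2*A*E)
o = -6 (o = -3*2 = -6)
o*(37 + G(4, -5)) = -6*(37 + 2*4*(-5)) = -6*(37 - 40) = -6*(-3) = 18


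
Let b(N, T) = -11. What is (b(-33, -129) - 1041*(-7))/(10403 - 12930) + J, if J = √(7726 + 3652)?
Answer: -7276/2527 + √11378 ≈ 103.79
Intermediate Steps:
J = √11378 ≈ 106.67
(b(-33, -129) - 1041*(-7))/(10403 - 12930) + J = (-11 - 1041*(-7))/(10403 - 12930) + √11378 = (-11 + 7287)/(-2527) + √11378 = 7276*(-1/2527) + √11378 = -7276/2527 + √11378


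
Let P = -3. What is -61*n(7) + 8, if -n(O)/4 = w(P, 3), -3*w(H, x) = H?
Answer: 252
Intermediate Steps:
w(H, x) = -H/3
n(O) = -4 (n(O) = -(-4)*(-3)/3 = -4*1 = -4)
-61*n(7) + 8 = -61*(-4) + 8 = 244 + 8 = 252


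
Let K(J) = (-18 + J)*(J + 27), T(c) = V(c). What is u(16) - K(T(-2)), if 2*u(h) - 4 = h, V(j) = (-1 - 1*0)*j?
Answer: 474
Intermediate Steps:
V(j) = -j (V(j) = (-1 + 0)*j = -j)
T(c) = -c
u(h) = 2 + h/2
K(J) = (-18 + J)*(27 + J)
u(16) - K(T(-2)) = (2 + (½)*16) - (-486 + (-1*(-2))² + 9*(-1*(-2))) = (2 + 8) - (-486 + 2² + 9*2) = 10 - (-486 + 4 + 18) = 10 - 1*(-464) = 10 + 464 = 474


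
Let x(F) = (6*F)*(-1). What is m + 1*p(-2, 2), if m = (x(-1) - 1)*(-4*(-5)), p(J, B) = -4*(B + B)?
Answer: 84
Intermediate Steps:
x(F) = -6*F
p(J, B) = -8*B
m = 100 (m = (-6*(-1) - 1)*(-4*(-5)) = (6 - 1)*20 = 5*20 = 100)
m + 1*p(-2, 2) = 100 + 1*(-8*2) = 100 + 1*(-16) = 100 - 16 = 84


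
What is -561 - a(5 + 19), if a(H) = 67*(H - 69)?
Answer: 2454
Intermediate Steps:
a(H) = -4623 + 67*H (a(H) = 67*(-69 + H) = -4623 + 67*H)
-561 - a(5 + 19) = -561 - (-4623 + 67*(5 + 19)) = -561 - (-4623 + 67*24) = -561 - (-4623 + 1608) = -561 - 1*(-3015) = -561 + 3015 = 2454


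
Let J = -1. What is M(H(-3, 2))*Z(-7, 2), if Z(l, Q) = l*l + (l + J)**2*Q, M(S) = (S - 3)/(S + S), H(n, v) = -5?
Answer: 708/5 ≈ 141.60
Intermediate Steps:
M(S) = (-3 + S)/(2*S) (M(S) = (-3 + S)/((2*S)) = (-3 + S)*(1/(2*S)) = (-3 + S)/(2*S))
Z(l, Q) = l**2 + Q*(-1 + l)**2 (Z(l, Q) = l*l + (l - 1)**2*Q = l**2 + (-1 + l)**2*Q = l**2 + Q*(-1 + l)**2)
M(H(-3, 2))*Z(-7, 2) = ((1/2)*(-3 - 5)/(-5))*((-7)**2 + 2*(-1 - 7)**2) = ((1/2)*(-1/5)*(-8))*(49 + 2*(-8)**2) = 4*(49 + 2*64)/5 = 4*(49 + 128)/5 = (4/5)*177 = 708/5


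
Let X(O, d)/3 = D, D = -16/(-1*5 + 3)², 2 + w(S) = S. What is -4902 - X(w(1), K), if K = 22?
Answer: -4890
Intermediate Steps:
w(S) = -2 + S
D = -4 (D = -16/(-5 + 3)² = -16/((-2)²) = -16/4 = -16*¼ = -4)
X(O, d) = -12 (X(O, d) = 3*(-4) = -12)
-4902 - X(w(1), K) = -4902 - 1*(-12) = -4902 + 12 = -4890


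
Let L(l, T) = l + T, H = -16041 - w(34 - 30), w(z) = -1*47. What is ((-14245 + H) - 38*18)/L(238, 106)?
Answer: -30923/344 ≈ -89.892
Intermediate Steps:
w(z) = -47
H = -15994 (H = -16041 - 1*(-47) = -16041 + 47 = -15994)
L(l, T) = T + l
((-14245 + H) - 38*18)/L(238, 106) = ((-14245 - 15994) - 38*18)/(106 + 238) = (-30239 - 684)/344 = -30923*1/344 = -30923/344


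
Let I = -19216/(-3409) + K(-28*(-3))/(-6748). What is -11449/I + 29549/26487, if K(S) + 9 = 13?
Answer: -83001231232622/40883293701 ≈ -2030.2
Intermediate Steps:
K(S) = 4 (K(S) = -9 + 13 = 4)
I = 4630569/821569 (I = -19216/(-3409) + 4/(-6748) = -19216*(-1/3409) + 4*(-1/6748) = 19216/3409 - 1/1687 = 4630569/821569 ≈ 5.6363)
-11449/I + 29549/26487 = -11449/4630569/821569 + 29549/26487 = -11449*821569/4630569 + 29549*(1/26487) = -9406143481/4630569 + 29549/26487 = -83001231232622/40883293701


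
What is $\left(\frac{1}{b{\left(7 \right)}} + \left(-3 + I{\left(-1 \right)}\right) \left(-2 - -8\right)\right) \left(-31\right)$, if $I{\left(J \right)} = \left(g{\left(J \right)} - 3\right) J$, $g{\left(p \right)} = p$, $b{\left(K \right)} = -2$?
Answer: $- \frac{341}{2} \approx -170.5$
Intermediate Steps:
$I{\left(J \right)} = J \left(-3 + J\right)$ ($I{\left(J \right)} = \left(J - 3\right) J = \left(-3 + J\right) J = J \left(-3 + J\right)$)
$\left(\frac{1}{b{\left(7 \right)}} + \left(-3 + I{\left(-1 \right)}\right) \left(-2 - -8\right)\right) \left(-31\right) = \left(\frac{1}{-2} + \left(-3 - \left(-3 - 1\right)\right) \left(-2 - -8\right)\right) \left(-31\right) = \left(- \frac{1}{2} + \left(-3 - -4\right) \left(-2 + 8\right)\right) \left(-31\right) = \left(- \frac{1}{2} + \left(-3 + 4\right) 6\right) \left(-31\right) = \left(- \frac{1}{2} + 1 \cdot 6\right) \left(-31\right) = \left(- \frac{1}{2} + 6\right) \left(-31\right) = \frac{11}{2} \left(-31\right) = - \frac{341}{2}$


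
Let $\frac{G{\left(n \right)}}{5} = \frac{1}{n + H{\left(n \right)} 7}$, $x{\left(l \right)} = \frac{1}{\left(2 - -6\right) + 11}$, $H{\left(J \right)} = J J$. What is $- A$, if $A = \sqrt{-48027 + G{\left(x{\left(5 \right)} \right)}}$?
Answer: $- \frac{i \sqrt{32419322}}{26} \approx - 218.99 i$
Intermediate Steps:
$H{\left(J \right)} = J^{2}$
$x{\left(l \right)} = \frac{1}{19}$ ($x{\left(l \right)} = \frac{1}{\left(2 + 6\right) + 11} = \frac{1}{8 + 11} = \frac{1}{19}$)
$G{\left(n \right)} = \frac{5}{n + 7 n^{2}}$ ($G{\left(n \right)} = \frac{5}{n + n^{2} \cdot 7} = \frac{5}{n + 7 n^{2}}$)
$A = \frac{i \sqrt{32419322}}{26}$ ($A = \sqrt{-48027 + \frac{5 \frac{1}{\frac{1}{19}}}{1 + 7 \cdot \frac{1}{19}}} = \sqrt{-48027 + 5 \cdot 19 \frac{1}{1 + \frac{7}{19}}} = \sqrt{-48027 + 5 \cdot 19 \frac{1}{\frac{26}{19}}} = \sqrt{-48027 + 5 \cdot 19 \cdot \frac{19}{26}} = \sqrt{-48027 + \frac{1805}{26}} = \sqrt{- \frac{1246897}{26}} = \frac{i \sqrt{32419322}}{26} \approx 218.99 i$)
$- A = - \frac{i \sqrt{32419322}}{26}$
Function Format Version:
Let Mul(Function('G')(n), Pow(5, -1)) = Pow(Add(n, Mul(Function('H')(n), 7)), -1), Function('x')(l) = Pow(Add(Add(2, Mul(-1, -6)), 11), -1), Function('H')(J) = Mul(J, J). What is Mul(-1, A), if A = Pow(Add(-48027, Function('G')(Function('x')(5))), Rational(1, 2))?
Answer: Mul(Rational(-1, 26), I, Pow(32419322, Rational(1, 2))) ≈ Mul(-218.99, I)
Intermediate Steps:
Function('H')(J) = Pow(J, 2)
Function('x')(l) = Rational(1, 19) (Function('x')(l) = Pow(Add(Add(2, 6), 11), -1) = Pow(Add(8, 11), -1) = Pow(19, -1) = Rational(1, 19))
Function('G')(n) = Mul(5, Pow(Add(n, Mul(7, Pow(n, 2))), -1)) (Function('G')(n) = Mul(5, Pow(Add(n, Mul(Pow(n, 2), 7)), -1)) = Mul(5, Pow(Add(n, Mul(7, Pow(n, 2))), -1)))
A = Mul(Rational(1, 26), I, Pow(32419322, Rational(1, 2))) (A = Pow(Add(-48027, Mul(5, Pow(Rational(1, 19), -1), Pow(Add(1, Mul(7, Rational(1, 19))), -1))), Rational(1, 2)) = Pow(Add(-48027, Mul(5, 19, Pow(Add(1, Rational(7, 19)), -1))), Rational(1, 2)) = Pow(Add(-48027, Mul(5, 19, Pow(Rational(26, 19), -1))), Rational(1, 2)) = Pow(Add(-48027, Mul(5, 19, Rational(19, 26))), Rational(1, 2)) = Pow(Add(-48027, Rational(1805, 26)), Rational(1, 2)) = Pow(Rational(-1246897, 26), Rational(1, 2)) = Mul(Rational(1, 26), I, Pow(32419322, Rational(1, 2))) ≈ Mul(218.99, I))
Mul(-1, A) = Mul(-1, Mul(Rational(1, 26), I, Pow(32419322, Rational(1, 2)))) = Mul(Rational(-1, 26), I, Pow(32419322, Rational(1, 2)))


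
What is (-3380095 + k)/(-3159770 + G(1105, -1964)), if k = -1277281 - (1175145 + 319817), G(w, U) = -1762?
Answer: 3076169/1580766 ≈ 1.9460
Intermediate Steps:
k = -2772243 (k = -1277281 - 1*1494962 = -1277281 - 1494962 = -2772243)
(-3380095 + k)/(-3159770 + G(1105, -1964)) = (-3380095 - 2772243)/(-3159770 - 1762) = -6152338/(-3161532) = -6152338*(-1/3161532) = 3076169/1580766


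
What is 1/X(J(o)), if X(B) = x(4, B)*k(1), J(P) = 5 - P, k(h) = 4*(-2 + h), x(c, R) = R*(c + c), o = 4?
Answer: -1/32 ≈ -0.031250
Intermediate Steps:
x(c, R) = 2*R*c (x(c, R) = R*(2*c) = 2*R*c)
k(h) = -8 + 4*h
X(B) = -32*B (X(B) = (2*B*4)*(-8 + 4*1) = (8*B)*(-8 + 4) = (8*B)*(-4) = -32*B)
1/X(J(o)) = 1/(-32*(5 - 1*4)) = 1/(-32*(5 - 4)) = 1/(-32*1) = 1/(-32) = -1/32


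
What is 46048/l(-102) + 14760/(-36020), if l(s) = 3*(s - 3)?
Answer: -83164918/567315 ≈ -146.59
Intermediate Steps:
l(s) = -9 + 3*s (l(s) = 3*(-3 + s) = -9 + 3*s)
46048/l(-102) + 14760/(-36020) = 46048/(-9 + 3*(-102)) + 14760/(-36020) = 46048/(-9 - 306) + 14760*(-1/36020) = 46048/(-315) - 738/1801 = 46048*(-1/315) - 738/1801 = -46048/315 - 738/1801 = -83164918/567315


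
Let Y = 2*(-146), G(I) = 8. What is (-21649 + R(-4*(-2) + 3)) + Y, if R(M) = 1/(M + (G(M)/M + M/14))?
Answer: -42280153/1927 ≈ -21941.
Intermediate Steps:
R(M) = 1/(8/M + 15*M/14) (R(M) = 1/(M + (8/M + M/14)) = 1/(8/M + 15*M/14))
Y = -292
(-21649 + R(-4*(-2) + 3)) + Y = (-21649 + 14*(-4*(-2) + 3)/(112 + 15*(-4*(-2) + 3)**2)) - 292 = (-21649 + 14*(8 + 3)/(112 + 15*(8 + 3)**2)) - 292 = (-21649 + 14*11/(112 + 15*11**2)) - 292 = (-21649 + 14*11/(112 + 15*121)) - 292 = (-21649 + 14*11/(112 + 1815)) - 292 = (-21649 + 14*11/1927) - 292 = (-21649 + 14*11*(1/1927)) - 292 = (-21649 + 154/1927) - 292 = -41717469/1927 - 292 = -42280153/1927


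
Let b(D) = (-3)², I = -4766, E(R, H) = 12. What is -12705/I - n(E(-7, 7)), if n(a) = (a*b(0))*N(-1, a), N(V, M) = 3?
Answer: -1531479/4766 ≈ -321.33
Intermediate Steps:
b(D) = 9
n(a) = 27*a (n(a) = (a*9)*3 = (9*a)*3 = 27*a)
-12705/I - n(E(-7, 7)) = -12705/(-4766) - 27*12 = -12705*(-1/4766) - 1*324 = 12705/4766 - 324 = -1531479/4766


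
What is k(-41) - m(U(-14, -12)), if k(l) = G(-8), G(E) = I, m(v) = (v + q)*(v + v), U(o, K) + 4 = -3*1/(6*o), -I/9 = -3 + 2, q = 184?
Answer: 563079/392 ≈ 1436.4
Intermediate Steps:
I = 9 (I = -9*(-3 + 2) = -9*(-1) = 9)
U(o, K) = -4 - 1/(2*o) (U(o, K) = -4 - 3*1/(6*o) = -4 - 1/(2*o))
m(v) = 2*v*(184 + v) (m(v) = (v + 184)*(v + v) = (184 + v)*(2*v) = 2*v*(184 + v))
G(E) = 9
k(l) = 9
k(-41) - m(U(-14, -12)) = 9 - 2*(-4 - ½/(-14))*(184 + (-4 - ½/(-14))) = 9 - 2*(-4 - ½*(-1/14))*(184 + (-4 - ½*(-1/14))) = 9 - 2*(-4 + 1/28)*(184 + (-4 + 1/28)) = 9 - 2*(-111)*(184 - 111/28)/28 = 9 - 2*(-111)*5041/(28*28) = 9 - 1*(-559551/392) = 9 + 559551/392 = 563079/392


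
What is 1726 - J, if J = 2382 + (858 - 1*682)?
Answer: -832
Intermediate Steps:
J = 2558 (J = 2382 + (858 - 682) = 2382 + 176 = 2558)
1726 - J = 1726 - 1*2558 = 1726 - 2558 = -832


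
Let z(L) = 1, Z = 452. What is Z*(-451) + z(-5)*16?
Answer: -203836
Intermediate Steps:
Z*(-451) + z(-5)*16 = 452*(-451) + 1*16 = -203852 + 16 = -203836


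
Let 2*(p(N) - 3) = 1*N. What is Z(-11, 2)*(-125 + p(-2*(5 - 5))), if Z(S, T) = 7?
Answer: -854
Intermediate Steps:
p(N) = 3 + N/2 (p(N) = 3 + (1*N)/2 = 3 + N/2)
Z(-11, 2)*(-125 + p(-2*(5 - 5))) = 7*(-125 + (3 + (-2*(5 - 5))/2)) = 7*(-125 + (3 + (-2*0)/2)) = 7*(-125 + (3 + (½)*0)) = 7*(-125 + (3 + 0)) = 7*(-125 + 3) = 7*(-122) = -854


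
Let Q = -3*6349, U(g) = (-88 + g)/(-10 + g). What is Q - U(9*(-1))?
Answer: -361990/19 ≈ -19052.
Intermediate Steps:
U(g) = (-88 + g)/(-10 + g)
Q = -19047
Q - U(9*(-1)) = -19047 - (-88 + 9*(-1))/(-10 + 9*(-1)) = -19047 - (-88 - 9)/(-10 - 9) = -19047 - (-97)/(-19) = -19047 - (-1)*(-97)/19 = -19047 - 1*97/19 = -19047 - 97/19 = -361990/19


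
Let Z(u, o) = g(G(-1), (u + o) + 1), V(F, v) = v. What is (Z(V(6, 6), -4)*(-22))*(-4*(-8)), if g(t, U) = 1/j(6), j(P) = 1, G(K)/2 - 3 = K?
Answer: -704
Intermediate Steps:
G(K) = 6 + 2*K
g(t, U) = 1 (g(t, U) = 1/1 = 1)
Z(u, o) = 1
(Z(V(6, 6), -4)*(-22))*(-4*(-8)) = (1*(-22))*(-4*(-8)) = -22*32 = -704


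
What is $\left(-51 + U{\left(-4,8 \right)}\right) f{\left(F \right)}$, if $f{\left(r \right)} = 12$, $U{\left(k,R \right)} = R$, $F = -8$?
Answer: $-516$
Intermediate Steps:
$\left(-51 + U{\left(-4,8 \right)}\right) f{\left(F \right)} = \left(-51 + 8\right) 12 = \left(-43\right) 12 = -516$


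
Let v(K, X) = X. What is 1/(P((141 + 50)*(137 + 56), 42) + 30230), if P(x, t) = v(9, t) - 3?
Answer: 1/30269 ≈ 3.3037e-5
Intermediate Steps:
P(x, t) = -3 + t (P(x, t) = t - 3 = -3 + t)
1/(P((141 + 50)*(137 + 56), 42) + 30230) = 1/((-3 + 42) + 30230) = 1/(39 + 30230) = 1/30269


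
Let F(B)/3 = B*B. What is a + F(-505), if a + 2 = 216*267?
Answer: 822745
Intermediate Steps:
F(B) = 3*B² (F(B) = 3*(B*B) = 3*B²)
a = 57670 (a = -2 + 216*267 = -2 + 57672 = 57670)
a + F(-505) = 57670 + 3*(-505)² = 57670 + 3*255025 = 57670 + 765075 = 822745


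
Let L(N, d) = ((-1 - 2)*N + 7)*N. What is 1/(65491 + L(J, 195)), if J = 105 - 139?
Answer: 1/61785 ≈ 1.6185e-5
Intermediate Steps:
J = -34
L(N, d) = N*(7 - 3*N) (L(N, d) = (-3*N + 7)*N = (7 - 3*N)*N = N*(7 - 3*N))
1/(65491 + L(J, 195)) = 1/(65491 - 34*(7 - 3*(-34))) = 1/(65491 - 34*(7 + 102)) = 1/(65491 - 34*109) = 1/(65491 - 3706) = 1/61785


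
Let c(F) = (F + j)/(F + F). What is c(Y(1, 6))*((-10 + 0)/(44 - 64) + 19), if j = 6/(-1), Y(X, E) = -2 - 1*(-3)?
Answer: -195/4 ≈ -48.750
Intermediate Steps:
Y(X, E) = 1 (Y(X, E) = -2 + 3 = 1)
j = -6 (j = 6*(-1) = -6)
c(F) = (-6 + F)/(2*F) (c(F) = (F - 6)/(F + F) = (-6 + F)/((2*F)) = (-6 + F)*(1/(2*F)) = (-6 + F)/(2*F))
c(Y(1, 6))*((-10 + 0)/(44 - 64) + 19) = ((½)*(-6 + 1)/1)*((-10 + 0)/(44 - 64) + 19) = ((½)*1*(-5))*(-10/(-20) + 19) = -5*(-10*(-1/20) + 19)/2 = -5*(½ + 19)/2 = -5/2*39/2 = -195/4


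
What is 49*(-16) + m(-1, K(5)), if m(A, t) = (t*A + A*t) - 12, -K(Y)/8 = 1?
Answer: -780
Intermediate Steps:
K(Y) = -8 (K(Y) = -8*1 = -8)
m(A, t) = -12 + 2*A*t (m(A, t) = (A*t + A*t) - 12 = 2*A*t - 12 = -12 + 2*A*t)
49*(-16) + m(-1, K(5)) = 49*(-16) + (-12 + 2*(-1)*(-8)) = -784 + (-12 + 16) = -784 + 4 = -780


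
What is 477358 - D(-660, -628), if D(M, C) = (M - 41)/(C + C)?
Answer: 599560947/1256 ≈ 4.7736e+5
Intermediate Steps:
D(M, C) = (-41 + M)/(2*C) (D(M, C) = (-41 + M)/((2*C)) = (-41 + M)*(1/(2*C)) = (-41 + M)/(2*C))
477358 - D(-660, -628) = 477358 - (-41 - 660)/(2*(-628)) = 477358 - (-1)*(-701)/(2*628) = 477358 - 1*701/1256 = 477358 - 701/1256 = 599560947/1256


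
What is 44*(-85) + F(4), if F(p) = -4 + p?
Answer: -3740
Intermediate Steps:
44*(-85) + F(4) = 44*(-85) + (-4 + 4) = -3740 + 0 = -3740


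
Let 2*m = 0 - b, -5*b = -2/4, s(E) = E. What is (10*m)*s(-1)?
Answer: 1/2 ≈ 0.50000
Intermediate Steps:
b = 1/10 (b = -(-2)/(5*4) = -1/5*(-1/2) = 1/10 ≈ 0.10000)
m = -1/20 (m = (0 - 1*1/10)/2 = (0 - 1/10)/2 = (1/2)*(-1/10) = -1/20 ≈ -0.050000)
(10*m)*s(-1) = (10*(-1/20))*(-1) = -1/2*(-1) = 1/2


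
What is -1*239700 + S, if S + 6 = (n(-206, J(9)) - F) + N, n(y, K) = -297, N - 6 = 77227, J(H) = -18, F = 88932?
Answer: -251702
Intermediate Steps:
N = 77233 (N = 6 + 77227 = 77233)
S = -12002 (S = -6 + ((-297 - 1*88932) + 77233) = -6 + ((-297 - 88932) + 77233) = -6 + (-89229 + 77233) = -6 - 11996 = -12002)
-1*239700 + S = -1*239700 - 12002 = -239700 - 12002 = -251702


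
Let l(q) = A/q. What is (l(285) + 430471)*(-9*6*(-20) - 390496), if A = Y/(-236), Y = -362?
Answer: -2818737074590988/16815 ≈ -1.6763e+11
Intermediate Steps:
A = 181/118 (A = -362/(-236) = -362*(-1/236) = 181/118 ≈ 1.5339)
l(q) = 181/(118*q)
(l(285) + 430471)*(-9*6*(-20) - 390496) = ((181/118)/285 + 430471)*(-9*6*(-20) - 390496) = ((181/118)*(1/285) + 430471)*(-54*(-20) - 390496) = (181/33630 + 430471)*(1080 - 390496) = (14476739911/33630)*(-389416) = -2818737074590988/16815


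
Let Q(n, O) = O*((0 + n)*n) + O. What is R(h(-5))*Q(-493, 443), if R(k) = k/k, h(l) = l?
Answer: 107671150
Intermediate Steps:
Q(n, O) = O + O*n² (Q(n, O) = O*(n*n) + O = O*n² + O = O + O*n²)
R(k) = 1
R(h(-5))*Q(-493, 443) = 1*(443*(1 + (-493)²)) = 1*(443*(1 + 243049)) = 1*(443*243050) = 1*107671150 = 107671150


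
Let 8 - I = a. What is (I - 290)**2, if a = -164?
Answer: 13924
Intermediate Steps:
I = 172 (I = 8 - 1*(-164) = 8 + 164 = 172)
(I - 290)**2 = (172 - 290)**2 = (-118)**2 = 13924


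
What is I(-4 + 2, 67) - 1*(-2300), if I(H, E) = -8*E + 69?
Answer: 1833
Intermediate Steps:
I(H, E) = 69 - 8*E
I(-4 + 2, 67) - 1*(-2300) = (69 - 8*67) - 1*(-2300) = (69 - 536) + 2300 = -467 + 2300 = 1833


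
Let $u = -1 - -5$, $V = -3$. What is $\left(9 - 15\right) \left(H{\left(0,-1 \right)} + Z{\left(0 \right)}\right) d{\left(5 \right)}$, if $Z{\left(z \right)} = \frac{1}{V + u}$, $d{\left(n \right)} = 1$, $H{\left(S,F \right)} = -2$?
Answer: $6$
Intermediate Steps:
$u = 4$ ($u = -1 + 5 = 4$)
$Z{\left(z \right)} = 1$ ($Z{\left(z \right)} = \frac{1}{-3 + 4} = 1^{-1} = 1$)
$\left(9 - 15\right) \left(H{\left(0,-1 \right)} + Z{\left(0 \right)}\right) d{\left(5 \right)} = \left(9 - 15\right) \left(-2 + 1\right) 1 = - 6 \left(\left(-1\right) 1\right) = \left(-6\right) \left(-1\right) = 6$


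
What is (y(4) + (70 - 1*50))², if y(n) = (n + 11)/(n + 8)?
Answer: 7225/16 ≈ 451.56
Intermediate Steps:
y(n) = (11 + n)/(8 + n)
(y(4) + (70 - 1*50))² = ((11 + 4)/(8 + 4) + (70 - 1*50))² = (15/12 + (70 - 50))² = ((1/12)*15 + 20)² = (5/4 + 20)² = (85/4)² = 7225/16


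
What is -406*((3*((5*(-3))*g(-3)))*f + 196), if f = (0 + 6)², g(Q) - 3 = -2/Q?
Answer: 2332064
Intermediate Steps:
g(Q) = 3 - 2/Q
f = 36 (f = 6² = 36)
-406*((3*((5*(-3))*g(-3)))*f + 196) = -406*((3*((5*(-3))*(3 - 2/(-3))))*36 + 196) = -406*((3*(-15*(3 - 2*(-⅓))))*36 + 196) = -406*((3*(-15*(3 + ⅔)))*36 + 196) = -406*((3*(-15*11/3))*36 + 196) = -406*((3*(-55))*36 + 196) = -406*(-165*36 + 196) = -406*(-5940 + 196) = -406*(-5744) = 2332064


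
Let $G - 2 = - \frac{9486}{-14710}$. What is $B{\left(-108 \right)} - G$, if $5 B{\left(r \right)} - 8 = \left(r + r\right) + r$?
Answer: $- \frac{484289}{7355} \approx -65.845$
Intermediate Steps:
$B{\left(r \right)} = \frac{8}{5} + \frac{3 r}{5}$ ($B{\left(r \right)} = \frac{8}{5} + \frac{\left(r + r\right) + r}{5} = \frac{8}{5} + \frac{2 r + r}{5} = \frac{8}{5} + \frac{3 r}{5}$)
$G = \frac{19453}{7355}$ ($G = 2 - \frac{9486}{-14710} = 2 - - \frac{4743}{7355} = 2 + \frac{4743}{7355} = \frac{19453}{7355} \approx 2.6449$)
$B{\left(-108 \right)} - G = \left(\frac{8}{5} + \frac{3}{5} \left(-108\right)\right) - \frac{19453}{7355} = \left(\frac{8}{5} - \frac{324}{5}\right) - \frac{19453}{7355} = - \frac{316}{5} - \frac{19453}{7355} = - \frac{484289}{7355}$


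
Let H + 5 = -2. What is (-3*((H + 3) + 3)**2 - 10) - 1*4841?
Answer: -4854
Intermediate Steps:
H = -7 (H = -5 - 2 = -7)
(-3*((H + 3) + 3)**2 - 10) - 1*4841 = (-3*((-7 + 3) + 3)**2 - 10) - 1*4841 = (-3*(-4 + 3)**2 - 10) - 4841 = (-3*(-1)**2 - 10) - 4841 = (-3*1 - 10) - 4841 = (-3 - 10) - 4841 = -13 - 4841 = -4854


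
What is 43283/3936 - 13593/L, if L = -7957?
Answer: 397904879/31318752 ≈ 12.705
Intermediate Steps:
43283/3936 - 13593/L = 43283/3936 - 13593/(-7957) = 43283*(1/3936) - 13593*(-1/7957) = 43283/3936 + 13593/7957 = 397904879/31318752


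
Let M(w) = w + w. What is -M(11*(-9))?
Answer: 198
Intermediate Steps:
M(w) = 2*w
-M(11*(-9)) = -2*11*(-9) = -2*(-99) = -1*(-198) = 198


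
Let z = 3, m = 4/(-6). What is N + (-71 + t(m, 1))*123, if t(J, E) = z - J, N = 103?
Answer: -8179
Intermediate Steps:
m = -2/3 (m = 4*(-1/6) = -2/3 ≈ -0.66667)
t(J, E) = 3 - J
N + (-71 + t(m, 1))*123 = 103 + (-71 + (3 - 1*(-2/3)))*123 = 103 + (-71 + (3 + 2/3))*123 = 103 + (-71 + 11/3)*123 = 103 - 202/3*123 = 103 - 8282 = -8179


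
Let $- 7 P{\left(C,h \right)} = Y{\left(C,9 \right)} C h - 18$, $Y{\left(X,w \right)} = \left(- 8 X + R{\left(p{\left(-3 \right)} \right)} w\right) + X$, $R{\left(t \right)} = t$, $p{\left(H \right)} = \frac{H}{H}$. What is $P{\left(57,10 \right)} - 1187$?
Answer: $\frac{214009}{7} \approx 30573.0$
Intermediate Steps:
$p{\left(H \right)} = 1$
$Y{\left(X,w \right)} = w - 7 X$ ($Y{\left(X,w \right)} = \left(- 8 X + 1 w\right) + X = \left(- 8 X + w\right) + X = \left(w - 8 X\right) + X = w - 7 X$)
$P{\left(C,h \right)} = \frac{18}{7} - \frac{C h \left(9 - 7 C\right)}{7}$ ($P{\left(C,h \right)} = - \frac{\left(9 - 7 C\right) C h - 18}{7} = - \frac{C \left(9 - 7 C\right) h - 18}{7} = - \frac{C h \left(9 - 7 C\right) - 18}{7} = - \frac{-18 + C h \left(9 - 7 C\right)}{7} = \frac{18}{7} - \frac{C h \left(9 - 7 C\right)}{7}$)
$P{\left(57,10 \right)} - 1187 = \left(\frac{18}{7} + \frac{1}{7} \cdot 57 \cdot 10 \left(-9 + 7 \cdot 57\right)\right) - 1187 = \left(\frac{18}{7} + \frac{1}{7} \cdot 57 \cdot 10 \left(-9 + 399\right)\right) - 1187 = \left(\frac{18}{7} + \frac{1}{7} \cdot 57 \cdot 10 \cdot 390\right) - 1187 = \left(\frac{18}{7} + \frac{222300}{7}\right) - 1187 = \frac{222318}{7} - 1187 = \frac{214009}{7}$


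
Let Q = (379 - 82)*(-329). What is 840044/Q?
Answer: -840044/97713 ≈ -8.5971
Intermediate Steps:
Q = -97713 (Q = 297*(-329) = -97713)
840044/Q = 840044/(-97713) = 840044*(-1/97713) = -840044/97713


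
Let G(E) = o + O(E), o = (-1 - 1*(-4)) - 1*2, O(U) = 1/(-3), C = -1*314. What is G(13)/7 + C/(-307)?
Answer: 7208/6447 ≈ 1.1180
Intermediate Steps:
C = -314
O(U) = -1/3
o = 1 (o = (-1 + 4) - 2 = 3 - 2 = 1)
G(E) = 2/3 (G(E) = 1 - 1/3 = 2/3)
G(13)/7 + C/(-307) = (2/3)/7 - 314/(-307) = (2/3)*(1/7) - 314*(-1/307) = 2/21 + 314/307 = 7208/6447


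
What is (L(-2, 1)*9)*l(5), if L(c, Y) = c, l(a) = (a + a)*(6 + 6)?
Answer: -2160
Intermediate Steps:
l(a) = 24*a (l(a) = (2*a)*12 = 24*a)
(L(-2, 1)*9)*l(5) = (-2*9)*(24*5) = -18*120 = -2160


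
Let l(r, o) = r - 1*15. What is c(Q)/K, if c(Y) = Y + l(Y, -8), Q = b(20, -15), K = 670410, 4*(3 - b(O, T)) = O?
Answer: -19/670410 ≈ -2.8341e-5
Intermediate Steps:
b(O, T) = 3 - O/4
l(r, o) = -15 + r (l(r, o) = r - 15 = -15 + r)
Q = -2 (Q = 3 - 1/4*20 = 3 - 5 = -2)
c(Y) = -15 + 2*Y (c(Y) = Y + (-15 + Y) = -15 + 2*Y)
c(Q)/K = (-15 + 2*(-2))/670410 = (-15 - 4)*(1/670410) = -19*1/670410 = -19/670410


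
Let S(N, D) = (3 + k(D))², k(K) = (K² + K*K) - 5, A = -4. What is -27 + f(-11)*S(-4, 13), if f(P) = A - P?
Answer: 790245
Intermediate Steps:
k(K) = -5 + 2*K² (k(K) = (K² + K²) - 5 = 2*K² - 5 = -5 + 2*K²)
S(N, D) = (-2 + 2*D²)² (S(N, D) = (3 + (-5 + 2*D²))² = (-2 + 2*D²)²)
f(P) = -4 - P
-27 + f(-11)*S(-4, 13) = -27 + (-4 - 1*(-11))*(4*(-1 + 13²)²) = -27 + (-4 + 11)*(4*(-1 + 169)²) = -27 + 7*(4*168²) = -27 + 7*(4*28224) = -27 + 7*112896 = -27 + 790272 = 790245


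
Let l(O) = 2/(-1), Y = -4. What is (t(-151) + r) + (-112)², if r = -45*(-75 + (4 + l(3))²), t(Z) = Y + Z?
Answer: 15584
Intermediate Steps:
l(O) = -2 (l(O) = 2*(-1) = -2)
t(Z) = -4 + Z
r = 3195 (r = -45*(-75 + (4 - 2)²) = -45*(-75 + 2²) = -45*(-75 + 4) = -45*(-71) = 3195)
(t(-151) + r) + (-112)² = ((-4 - 151) + 3195) + (-112)² = (-155 + 3195) + 12544 = 3040 + 12544 = 15584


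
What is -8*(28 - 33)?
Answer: 40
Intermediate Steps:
-8*(28 - 33) = -8*(-5) = 40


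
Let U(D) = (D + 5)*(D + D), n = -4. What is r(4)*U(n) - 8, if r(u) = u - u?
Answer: -8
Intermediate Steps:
r(u) = 0
U(D) = 2*D*(5 + D) (U(D) = (5 + D)*(2*D) = 2*D*(5 + D))
r(4)*U(n) - 8 = 0*(2*(-4)*(5 - 4)) - 8 = 0*(2*(-4)*1) - 8 = 0*(-8) - 8 = 0 - 8 = -8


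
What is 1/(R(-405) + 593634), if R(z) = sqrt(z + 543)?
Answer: 98939/58733554303 - sqrt(138)/352401325818 ≈ 1.6845e-6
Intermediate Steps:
R(z) = sqrt(543 + z)
1/(R(-405) + 593634) = 1/(sqrt(543 - 405) + 593634) = 1/(sqrt(138) + 593634) = 1/(593634 + sqrt(138))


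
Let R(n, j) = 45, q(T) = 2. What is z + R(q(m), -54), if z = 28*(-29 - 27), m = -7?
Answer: -1523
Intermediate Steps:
z = -1568 (z = 28*(-56) = -1568)
z + R(q(m), -54) = -1568 + 45 = -1523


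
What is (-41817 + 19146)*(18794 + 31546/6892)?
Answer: -1468625044887/3446 ≈ -4.2618e+8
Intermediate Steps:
(-41817 + 19146)*(18794 + 31546/6892) = -22671*(18794 + 31546*(1/6892)) = -22671*(18794 + 15773/3446) = -22671*64779897/3446 = -1468625044887/3446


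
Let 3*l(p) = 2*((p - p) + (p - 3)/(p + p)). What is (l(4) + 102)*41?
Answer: 50225/12 ≈ 4185.4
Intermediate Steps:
l(p) = (-3 + p)/(3*p) (l(p) = (2*((p - p) + (p - 3)/(p + p)))/3 = (2*(0 + (-3 + p)/((2*p))))/3 = (2*(0 + (-3 + p)*(1/(2*p))))/3 = (2*(0 + (-3 + p)/(2*p)))/3 = (2*((-3 + p)/(2*p)))/3 = ((-3 + p)/p)/3 = (-3 + p)/(3*p))
(l(4) + 102)*41 = ((⅓)*(-3 + 4)/4 + 102)*41 = ((⅓)*(¼)*1 + 102)*41 = (1/12 + 102)*41 = (1225/12)*41 = 50225/12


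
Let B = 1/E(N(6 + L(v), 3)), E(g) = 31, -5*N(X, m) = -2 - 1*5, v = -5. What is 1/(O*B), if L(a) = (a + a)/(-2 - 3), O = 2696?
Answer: 31/2696 ≈ 0.011499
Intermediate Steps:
L(a) = -2*a/5 (L(a) = (2*a)/(-5) = (2*a)*(-⅕) = -2*a/5)
N(X, m) = 7/5 (N(X, m) = -(-2 - 1*5)/5 = -(-2 - 5)/5 = -⅕*(-7) = 7/5)
B = 1/31 ≈ 0.032258
1/(O*B) = 1/(2696*(1/31)) = (1/2696)*31 = 31/2696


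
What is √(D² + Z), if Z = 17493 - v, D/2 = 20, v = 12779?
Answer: √6314 ≈ 79.461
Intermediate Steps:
D = 40 (D = 2*20 = 40)
Z = 4714 (Z = 17493 - 1*12779 = 17493 - 12779 = 4714)
√(D² + Z) = √(40² + 4714) = √(1600 + 4714) = √6314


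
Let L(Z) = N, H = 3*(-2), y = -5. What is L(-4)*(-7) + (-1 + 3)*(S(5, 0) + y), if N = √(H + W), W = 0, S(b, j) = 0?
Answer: -10 - 7*I*√6 ≈ -10.0 - 17.146*I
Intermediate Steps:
H = -6
N = I*√6 (N = √(-6 + 0) = √(-6) = I*√6 ≈ 2.4495*I)
L(Z) = I*√6
L(-4)*(-7) + (-1 + 3)*(S(5, 0) + y) = (I*√6)*(-7) + (-1 + 3)*(0 - 5) = -7*I*√6 + 2*(-5) = -7*I*√6 - 10 = -10 - 7*I*√6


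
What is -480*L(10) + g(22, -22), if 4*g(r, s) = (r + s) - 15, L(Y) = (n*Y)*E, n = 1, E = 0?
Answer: -15/4 ≈ -3.7500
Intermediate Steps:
L(Y) = 0 (L(Y) = (1*Y)*0 = Y*0 = 0)
g(r, s) = -15/4 + r/4 + s/4 (g(r, s) = ((r + s) - 15)/4 = (-15 + r + s)/4 = -15/4 + r/4 + s/4)
-480*L(10) + g(22, -22) = -480*0 + (-15/4 + (¼)*22 + (¼)*(-22)) = 0 + (-15/4 + 11/2 - 11/2) = 0 - 15/4 = -15/4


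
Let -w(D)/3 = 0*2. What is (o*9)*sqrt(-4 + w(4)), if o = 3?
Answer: 54*I ≈ 54.0*I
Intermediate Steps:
w(D) = 0 (w(D) = -0*2 = -3*0 = 0)
(o*9)*sqrt(-4 + w(4)) = (3*9)*sqrt(-4 + 0) = 27*sqrt(-4) = 27*(2*I) = 54*I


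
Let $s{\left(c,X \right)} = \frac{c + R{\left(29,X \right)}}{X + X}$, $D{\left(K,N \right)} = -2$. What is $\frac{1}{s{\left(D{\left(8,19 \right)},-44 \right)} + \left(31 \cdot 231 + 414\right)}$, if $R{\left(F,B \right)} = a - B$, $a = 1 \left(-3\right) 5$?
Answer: $\frac{88}{666573} \approx 0.00013202$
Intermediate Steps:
$a = -15$ ($a = \left(-3\right) 5 = -15$)
$R{\left(F,B \right)} = -15 - B$
$s{\left(c,X \right)} = \frac{-15 + c - X}{2 X}$ ($s{\left(c,X \right)} = \frac{c - \left(15 + X\right)}{X + X} = \frac{-15 + c - X}{2 X}$)
$\frac{1}{s{\left(D{\left(8,19 \right)},-44 \right)} + \left(31 \cdot 231 + 414\right)} = \frac{1}{\frac{-15 - 2 - -44}{2 \left(-44\right)} + \left(31 \cdot 231 + 414\right)} = \frac{1}{\frac{1}{2} \left(- \frac{1}{44}\right) \left(-15 - 2 + 44\right) + \left(7161 + 414\right)} = \frac{1}{\frac{1}{2} \left(- \frac{1}{44}\right) 27 + 7575} = \frac{1}{- \frac{27}{88} + 7575} = \frac{1}{\frac{666573}{88}} = \frac{88}{666573}$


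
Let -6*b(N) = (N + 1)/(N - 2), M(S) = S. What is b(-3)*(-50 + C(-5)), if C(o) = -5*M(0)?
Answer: 10/3 ≈ 3.3333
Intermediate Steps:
b(N) = -(1 + N)/(6*(-2 + N)) (b(N) = -(N + 1)/(6*(N - 2)) = -(1 + N)/(6*(-2 + N)))
C(o) = 0 (C(o) = -5*0 = 0)
b(-3)*(-50 + C(-5)) = ((-1 - 1*(-3))/(6*(-2 - 3)))*(-50 + 0) = ((⅙)*(-1 + 3)/(-5))*(-50) = ((⅙)*(-⅕)*2)*(-50) = -1/15*(-50) = 10/3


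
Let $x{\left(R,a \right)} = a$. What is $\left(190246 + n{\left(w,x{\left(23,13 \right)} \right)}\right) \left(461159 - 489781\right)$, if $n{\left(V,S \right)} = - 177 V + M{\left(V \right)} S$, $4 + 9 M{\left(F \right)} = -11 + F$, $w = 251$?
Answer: $- \frac{37650495058}{9} \approx -4.1834 \cdot 10^{9}$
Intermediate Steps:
$M{\left(F \right)} = - \frac{5}{3} + \frac{F}{9}$ ($M{\left(F \right)} = - \frac{4}{9} + \frac{-11 + F}{9} = - \frac{4}{9} + \left(- \frac{11}{9} + \frac{F}{9}\right) = - \frac{5}{3} + \frac{F}{9}$)
$n{\left(V,S \right)} = - 177 V + S \left(- \frac{5}{3} + \frac{V}{9}\right)$ ($n{\left(V,S \right)} = - 177 V + \left(- \frac{5}{3} + \frac{V}{9}\right) S = - 177 V + S \left(- \frac{5}{3} + \frac{V}{9}\right)$)
$\left(190246 + n{\left(w,x{\left(23,13 \right)} \right)}\right) \left(461159 - 489781\right) = \left(190246 + \left(\left(-177\right) 251 + \frac{1}{9} \cdot 13 \left(-15 + 251\right)\right)\right) \left(461159 - 489781\right) = \left(190246 - \left(44427 - \frac{3068}{9}\right)\right) \left(-28622\right) = \left(190246 + \left(-44427 + \frac{3068}{9}\right)\right) \left(-28622\right) = \left(190246 - \frac{396775}{9}\right) \left(-28622\right) = \frac{1315439}{9} \left(-28622\right) = - \frac{37650495058}{9}$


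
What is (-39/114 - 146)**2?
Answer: 30924721/1444 ≈ 21416.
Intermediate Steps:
(-39/114 - 146)**2 = (-39*1/114 - 146)**2 = (-13/38 - 146)**2 = (-5561/38)**2 = 30924721/1444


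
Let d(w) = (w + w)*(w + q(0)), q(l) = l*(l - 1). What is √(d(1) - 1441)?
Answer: I*√1439 ≈ 37.934*I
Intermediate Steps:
q(l) = l*(-1 + l)
d(w) = 2*w² (d(w) = (w + w)*(w + 0*(-1 + 0)) = (2*w)*(w + 0*(-1)) = (2*w)*(w + 0) = (2*w)*w = 2*w²)
√(d(1) - 1441) = √(2*1² - 1441) = √(2*1 - 1441) = √(2 - 1441) = √(-1439) = I*√1439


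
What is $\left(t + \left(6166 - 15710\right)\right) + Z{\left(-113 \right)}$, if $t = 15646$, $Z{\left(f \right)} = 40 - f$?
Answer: $6255$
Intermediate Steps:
$\left(t + \left(6166 - 15710\right)\right) + Z{\left(-113 \right)} = \left(15646 + \left(6166 - 15710\right)\right) + \left(40 - -113\right) = \left(15646 - 9544\right) + \left(40 + 113\right) = 6102 + 153 = 6255$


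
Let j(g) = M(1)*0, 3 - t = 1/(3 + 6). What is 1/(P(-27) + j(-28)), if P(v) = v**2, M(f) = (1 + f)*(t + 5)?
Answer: 1/729 ≈ 0.0013717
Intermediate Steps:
t = 26/9 (t = 3 - 1/(3 + 6) = 3 - 1/9 = 26/9 ≈ 2.8889)
M(f) = 71/9 + 71*f/9 (M(f) = (1 + f)*(26/9 + 5) = (1 + f)*(71/9) = 71/9 + 71*f/9)
j(g) = 0 (j(g) = (71/9 + (71/9)*1)*0 = (71/9 + 71/9)*0 = (142/9)*0 = 0)
1/(P(-27) + j(-28)) = 1/((-27)**2 + 0) = 1/(729 + 0) = 1/729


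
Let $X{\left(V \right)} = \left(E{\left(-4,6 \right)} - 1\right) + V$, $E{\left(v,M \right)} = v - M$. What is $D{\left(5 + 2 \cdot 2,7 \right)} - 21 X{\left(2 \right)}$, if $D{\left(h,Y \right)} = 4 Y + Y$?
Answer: $224$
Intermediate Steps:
$D{\left(h,Y \right)} = 5 Y$
$X{\left(V \right)} = -11 + V$ ($X{\left(V \right)} = \left(\left(-4 - 6\right) - 1\right) + V = \left(-10 - 1\right) + V = -11 + V$)
$D{\left(5 + 2 \cdot 2,7 \right)} - 21 X{\left(2 \right)} = 5 \cdot 7 - 21 \left(-11 + 2\right) = 35 - -189 = 35 + 189 = 224$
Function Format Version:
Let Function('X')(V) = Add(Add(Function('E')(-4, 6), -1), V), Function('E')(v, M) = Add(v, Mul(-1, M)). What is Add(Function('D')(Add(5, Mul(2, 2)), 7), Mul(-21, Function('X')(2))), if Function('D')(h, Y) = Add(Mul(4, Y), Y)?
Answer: 224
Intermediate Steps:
Function('D')(h, Y) = Mul(5, Y)
Function('X')(V) = Add(-11, V) (Function('X')(V) = Add(Add(Add(-4, Mul(-1, 6)), -1), V) = Add(Add(Add(-4, -6), -1), V) = Add(Add(-10, -1), V) = Add(-11, V))
Add(Function('D')(Add(5, Mul(2, 2)), 7), Mul(-21, Function('X')(2))) = Add(Mul(5, 7), Mul(-21, Add(-11, 2))) = Add(35, Mul(-21, -9)) = Add(35, 189) = 224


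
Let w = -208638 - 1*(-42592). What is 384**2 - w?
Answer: 313502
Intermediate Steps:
w = -166046 (w = -208638 + 42592 = -166046)
384**2 - w = 384**2 - 1*(-166046) = 147456 + 166046 = 313502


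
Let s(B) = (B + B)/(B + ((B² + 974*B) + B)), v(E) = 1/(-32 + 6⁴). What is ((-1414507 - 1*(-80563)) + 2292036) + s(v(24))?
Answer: 1181964569708/1233665 ≈ 9.5809e+5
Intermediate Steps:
v(E) = 1/1264 (v(E) = 1/(-32 + 1296) = 1/1264)
s(B) = 2*B/(B² + 976*B) (s(B) = (2*B)/(B + (B² + 975*B)) = (2*B)/(B² + 976*B) = 2*B/(B² + 976*B))
((-1414507 - 1*(-80563)) + 2292036) + s(v(24)) = ((-1414507 - 1*(-80563)) + 2292036) + 2/(976 + 1/1264) = ((-1414507 + 80563) + 2292036) + 2/(1233665/1264) = (-1333944 + 2292036) + 2*(1264/1233665) = 958092 + 2528/1233665 = 1181964569708/1233665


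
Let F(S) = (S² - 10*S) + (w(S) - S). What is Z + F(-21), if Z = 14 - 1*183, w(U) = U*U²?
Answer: -8758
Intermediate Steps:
w(U) = U³
Z = -169 (Z = 14 - 183 = -169)
F(S) = S² + S³ - 11*S (F(S) = (S² - 10*S) + (S³ - S) = S² + S³ - 11*S)
Z + F(-21) = -169 - 21*(-11 - 21 + (-21)²) = -169 - 21*(-11 - 21 + 441) = -169 - 21*409 = -169 - 8589 = -8758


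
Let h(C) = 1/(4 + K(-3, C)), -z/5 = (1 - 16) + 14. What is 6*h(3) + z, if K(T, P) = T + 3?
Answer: 13/2 ≈ 6.5000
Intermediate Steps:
K(T, P) = 3 + T
z = 5 (z = -5*((1 - 16) + 14) = -5*(-15 + 14) = -5*(-1) = 5)
h(C) = ¼ (h(C) = 1/(4 + (3 - 3)) = 1/(4 + 0) = 1/4 = ¼)
6*h(3) + z = 6*(¼) + 5 = 3/2 + 5 = 13/2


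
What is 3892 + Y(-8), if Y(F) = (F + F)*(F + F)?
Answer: 4148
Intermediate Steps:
Y(F) = 4*F**2 (Y(F) = (2*F)*(2*F) = 4*F**2)
3892 + Y(-8) = 3892 + 4*(-8)**2 = 3892 + 4*64 = 3892 + 256 = 4148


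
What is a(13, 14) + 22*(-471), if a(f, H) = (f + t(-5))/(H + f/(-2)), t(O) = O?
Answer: -155414/15 ≈ -10361.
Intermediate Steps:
a(f, H) = (-5 + f)/(H - f/2) (a(f, H) = (f - 5)/(H + f/(-2)) = (-5 + f)/(H + f*(-½)) = (-5 + f)/(H - f/2))
a(13, 14) + 22*(-471) = 2*(-5 + 13)/(-1*13 + 2*14) + 22*(-471) = 2*8/(-13 + 28) - 10362 = 2*8/15 - 10362 = 2*(1/15)*8 - 10362 = 16/15 - 10362 = -155414/15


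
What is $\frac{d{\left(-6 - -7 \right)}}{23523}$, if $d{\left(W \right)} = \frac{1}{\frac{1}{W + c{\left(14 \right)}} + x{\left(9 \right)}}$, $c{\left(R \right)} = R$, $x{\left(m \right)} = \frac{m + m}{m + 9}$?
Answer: $\frac{5}{125456} \approx 3.9855 \cdot 10^{-5}$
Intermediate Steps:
$x{\left(m \right)} = \frac{2 m}{9 + m}$
$d{\left(W \right)} = \frac{1}{1 + \frac{1}{14 + W}}$ ($d{\left(W \right)} = \frac{1}{\frac{1}{W + 14} + 2 \cdot 9 \frac{1}{9 + 9}} = \frac{1}{\frac{1}{14 + W} + 2 \cdot 9 \cdot \frac{1}{18}} = \frac{1}{\frac{1}{14 + W} + 1} = \frac{1}{1 + \frac{1}{14 + W}}$)
$\frac{d{\left(-6 - -7 \right)}}{23523} = \frac{\frac{1}{15 - -1} \left(14 - -1\right)}{23523} = \frac{14 + \left(-6 + 7\right)}{15 + \left(-6 + 7\right)} \frac{1}{23523} = \frac{14 + 1}{15 + 1} \cdot \frac{1}{23523} = \frac{1}{16} \cdot 15 \cdot \frac{1}{23523} = \frac{15}{16} \cdot \frac{1}{23523} = \frac{5}{125456}$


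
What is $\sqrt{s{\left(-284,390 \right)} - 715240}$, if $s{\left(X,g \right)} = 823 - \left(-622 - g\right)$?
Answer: $i \sqrt{713405} \approx 844.63 i$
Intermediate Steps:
$s{\left(X,g \right)} = 1445 + g$ ($s{\left(X,g \right)} = 823 + \left(622 + g\right) = 1445 + g$)
$\sqrt{s{\left(-284,390 \right)} - 715240} = \sqrt{\left(1445 + 390\right) - 715240} = \sqrt{1835 - 715240} = \sqrt{-713405} = i \sqrt{713405}$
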